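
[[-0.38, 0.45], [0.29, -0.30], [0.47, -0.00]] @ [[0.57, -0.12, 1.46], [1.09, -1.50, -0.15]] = [[0.27,-0.63,-0.62], [-0.16,0.42,0.47], [0.27,-0.06,0.69]]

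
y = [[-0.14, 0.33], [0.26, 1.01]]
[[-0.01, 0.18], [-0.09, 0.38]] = y @ [[-0.09, -0.24], [-0.07, 0.44]]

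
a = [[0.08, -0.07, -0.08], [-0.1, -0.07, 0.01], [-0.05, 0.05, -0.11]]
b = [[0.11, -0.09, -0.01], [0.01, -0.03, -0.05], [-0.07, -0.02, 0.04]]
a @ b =[[0.01, -0.0, -0.0], [-0.01, 0.01, 0.0], [0.00, 0.01, -0.01]]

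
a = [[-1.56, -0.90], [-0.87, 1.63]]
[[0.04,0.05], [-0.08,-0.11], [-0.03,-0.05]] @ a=[[-0.11, 0.05], [0.22, -0.11], [0.09, -0.05]]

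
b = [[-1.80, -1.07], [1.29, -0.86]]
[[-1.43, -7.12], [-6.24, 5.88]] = b @[[-1.86, 4.24], [4.47, -0.48]]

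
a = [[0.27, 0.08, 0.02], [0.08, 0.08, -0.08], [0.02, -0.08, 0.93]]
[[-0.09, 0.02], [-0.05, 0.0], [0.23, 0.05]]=a @ [[-0.3,0.05], [-0.13,0.06], [0.24,0.06]]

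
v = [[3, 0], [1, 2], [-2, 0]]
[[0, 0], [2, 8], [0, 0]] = v @ [[0, 0], [1, 4]]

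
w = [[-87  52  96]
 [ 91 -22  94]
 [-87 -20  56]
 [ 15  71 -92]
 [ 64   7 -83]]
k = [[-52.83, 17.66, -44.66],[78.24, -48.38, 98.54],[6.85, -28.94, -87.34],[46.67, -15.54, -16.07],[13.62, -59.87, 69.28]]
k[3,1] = -15.54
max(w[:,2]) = 96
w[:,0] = [-87, 91, -87, 15, 64]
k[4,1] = -59.87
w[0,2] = 96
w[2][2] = 56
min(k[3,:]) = -16.07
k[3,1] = -15.54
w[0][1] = 52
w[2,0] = -87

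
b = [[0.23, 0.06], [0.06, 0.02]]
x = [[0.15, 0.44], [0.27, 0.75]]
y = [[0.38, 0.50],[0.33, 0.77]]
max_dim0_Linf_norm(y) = 0.77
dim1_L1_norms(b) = [0.29, 0.08]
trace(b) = 0.25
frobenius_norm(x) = 0.92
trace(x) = 0.90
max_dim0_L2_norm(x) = 0.87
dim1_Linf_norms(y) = [0.5, 0.77]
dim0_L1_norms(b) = [0.29, 0.08]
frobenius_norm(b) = 0.25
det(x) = -0.01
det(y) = 0.13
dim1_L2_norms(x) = [0.46, 0.8]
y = x + b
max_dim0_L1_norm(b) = 0.29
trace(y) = 1.15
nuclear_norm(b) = 0.25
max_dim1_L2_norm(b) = 0.24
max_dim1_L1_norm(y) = 1.1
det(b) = 0.00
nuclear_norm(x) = 0.93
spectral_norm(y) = 1.04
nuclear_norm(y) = 1.16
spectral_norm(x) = 0.92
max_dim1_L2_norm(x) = 0.8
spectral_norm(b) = 0.25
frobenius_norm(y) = 1.05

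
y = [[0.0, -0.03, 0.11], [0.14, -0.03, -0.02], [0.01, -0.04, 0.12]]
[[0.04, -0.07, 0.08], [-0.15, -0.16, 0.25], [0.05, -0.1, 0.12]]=y @ [[-1.94, -1.06, 1.39], [-3.63, 0.82, -1.90], [-0.65, -0.43, 0.21]]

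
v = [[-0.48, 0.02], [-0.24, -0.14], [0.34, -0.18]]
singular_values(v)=[0.64, 0.22]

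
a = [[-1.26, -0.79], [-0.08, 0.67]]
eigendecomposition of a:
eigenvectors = [[-1.0, 0.37], [-0.04, -0.93]]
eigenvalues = [-1.29, 0.7]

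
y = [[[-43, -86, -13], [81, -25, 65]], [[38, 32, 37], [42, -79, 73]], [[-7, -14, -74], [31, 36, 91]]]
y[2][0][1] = -14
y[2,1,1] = 36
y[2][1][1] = 36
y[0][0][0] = -43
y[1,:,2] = [37, 73]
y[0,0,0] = -43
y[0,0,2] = -13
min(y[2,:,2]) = -74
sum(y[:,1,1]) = -68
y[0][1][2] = 65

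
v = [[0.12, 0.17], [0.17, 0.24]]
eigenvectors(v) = [[-0.82,-0.58], [0.58,-0.82]]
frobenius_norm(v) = 0.36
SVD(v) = [[-0.58,-0.82], [-0.82,0.58]] @ diag([0.36027756377319947, 0.0002775637731994968]) @ [[-0.58, -0.82],  [0.82, -0.58]]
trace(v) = 0.36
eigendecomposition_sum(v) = [[-0.0, 0.0],[0.00, -0.00]] + [[0.12, 0.17],[0.17, 0.24]]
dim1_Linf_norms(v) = [0.17, 0.24]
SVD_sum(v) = [[0.12, 0.17], [0.17, 0.24]] + [[-0.0, 0.0], [0.0, -0.0]]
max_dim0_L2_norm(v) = 0.29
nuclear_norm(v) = 0.36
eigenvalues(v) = [-0.0, 0.36]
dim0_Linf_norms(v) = [0.17, 0.24]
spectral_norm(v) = 0.36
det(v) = -0.00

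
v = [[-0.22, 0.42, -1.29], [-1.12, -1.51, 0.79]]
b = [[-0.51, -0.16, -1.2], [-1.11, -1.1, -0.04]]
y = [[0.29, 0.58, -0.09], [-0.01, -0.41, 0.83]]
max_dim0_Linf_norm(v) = 1.51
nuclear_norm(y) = 1.52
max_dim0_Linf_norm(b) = 1.2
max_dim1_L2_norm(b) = 1.56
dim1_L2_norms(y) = [0.65, 0.93]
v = b + y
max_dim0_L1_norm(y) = 0.99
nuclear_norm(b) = 2.82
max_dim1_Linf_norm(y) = 0.83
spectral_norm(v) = 2.20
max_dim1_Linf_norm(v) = 1.51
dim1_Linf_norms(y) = [0.58, 0.83]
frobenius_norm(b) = 2.04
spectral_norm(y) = 1.01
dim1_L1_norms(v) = [1.93, 3.42]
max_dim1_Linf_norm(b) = 1.2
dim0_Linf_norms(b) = [1.11, 1.1, 1.2]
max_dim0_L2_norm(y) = 0.83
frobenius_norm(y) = 1.13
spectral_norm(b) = 1.72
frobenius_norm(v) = 2.46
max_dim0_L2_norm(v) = 1.57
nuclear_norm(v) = 3.30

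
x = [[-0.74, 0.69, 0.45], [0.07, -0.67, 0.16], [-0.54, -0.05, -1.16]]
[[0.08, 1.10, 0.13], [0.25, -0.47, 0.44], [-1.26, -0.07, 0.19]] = x @ [[0.35, -0.62, -0.7], [-0.11, 0.72, -0.69], [0.93, 0.32, 0.19]]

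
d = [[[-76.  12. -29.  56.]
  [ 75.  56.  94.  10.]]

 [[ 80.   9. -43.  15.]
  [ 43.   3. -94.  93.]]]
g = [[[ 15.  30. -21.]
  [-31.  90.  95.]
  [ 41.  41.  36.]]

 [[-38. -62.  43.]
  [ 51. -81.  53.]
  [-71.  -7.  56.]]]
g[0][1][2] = 95.0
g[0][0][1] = 30.0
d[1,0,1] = 9.0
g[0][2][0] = 41.0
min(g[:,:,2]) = -21.0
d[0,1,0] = 75.0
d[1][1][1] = 3.0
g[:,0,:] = [[15.0, 30.0, -21.0], [-38.0, -62.0, 43.0]]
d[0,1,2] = 94.0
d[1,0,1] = 9.0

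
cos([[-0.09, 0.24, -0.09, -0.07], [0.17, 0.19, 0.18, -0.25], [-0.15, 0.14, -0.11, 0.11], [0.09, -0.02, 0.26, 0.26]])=[[0.97, -0.01, -0.02, 0.04],[0.02, 0.95, 0.03, 0.05],[-0.03, 0.01, 0.96, 0.0],[0.01, -0.02, -0.01, 0.95]]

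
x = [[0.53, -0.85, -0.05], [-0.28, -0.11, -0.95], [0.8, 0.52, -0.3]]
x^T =[[0.53, -0.28, 0.8], [-0.85, -0.11, 0.52], [-0.05, -0.95, -0.3]]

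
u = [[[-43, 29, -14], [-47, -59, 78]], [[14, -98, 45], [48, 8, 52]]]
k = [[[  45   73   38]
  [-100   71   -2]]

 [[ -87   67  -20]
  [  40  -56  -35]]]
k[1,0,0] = -87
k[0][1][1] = 71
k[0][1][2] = -2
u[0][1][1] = -59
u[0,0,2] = -14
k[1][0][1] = 67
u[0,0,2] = -14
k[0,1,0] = -100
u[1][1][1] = 8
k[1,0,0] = -87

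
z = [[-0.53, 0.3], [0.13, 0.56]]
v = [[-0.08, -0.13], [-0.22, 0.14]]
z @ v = [[-0.02,  0.11], [-0.13,  0.06]]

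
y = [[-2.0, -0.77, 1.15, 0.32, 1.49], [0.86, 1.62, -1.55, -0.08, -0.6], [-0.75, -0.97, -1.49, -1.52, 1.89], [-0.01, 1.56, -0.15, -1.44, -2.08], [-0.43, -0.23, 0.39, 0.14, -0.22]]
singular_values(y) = [4.4, 2.91, 2.04, 1.11, 0.25]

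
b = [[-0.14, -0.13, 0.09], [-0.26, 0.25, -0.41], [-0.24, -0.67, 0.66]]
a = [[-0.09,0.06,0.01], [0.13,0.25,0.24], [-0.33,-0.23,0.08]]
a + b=[[-0.23, -0.07, 0.10], [-0.13, 0.5, -0.17], [-0.57, -0.90, 0.74]]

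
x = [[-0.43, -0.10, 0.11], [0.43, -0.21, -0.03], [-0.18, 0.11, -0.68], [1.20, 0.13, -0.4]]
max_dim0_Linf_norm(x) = 1.2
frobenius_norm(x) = 1.60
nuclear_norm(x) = 2.36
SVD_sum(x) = [[-0.43, -0.03, 0.14], [0.38, 0.03, -0.12], [0.04, 0.00, -0.01], [1.21, 0.08, -0.38]] + [[-0.0,0.00,-0.01], [0.05,-0.03,0.14], [-0.22,0.15,-0.66], [-0.01,0.01,-0.03]] + [[-0.0, -0.07, -0.02],[-0.0, -0.2, -0.05],[-0.00, -0.04, -0.01],[0.0, 0.04, 0.01]]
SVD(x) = [[-0.32, 0.01, -0.32], [0.29, -0.21, -0.91], [0.03, 0.98, -0.19], [0.90, 0.04, 0.18]] @ diag([1.4074325281033735, 0.7255785077888226, 0.23101841457228625]) @ [[0.95, 0.07, -0.3], [-0.31, 0.21, -0.93], [0.00, 0.97, 0.22]]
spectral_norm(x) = 1.41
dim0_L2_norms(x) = [1.36, 0.29, 0.8]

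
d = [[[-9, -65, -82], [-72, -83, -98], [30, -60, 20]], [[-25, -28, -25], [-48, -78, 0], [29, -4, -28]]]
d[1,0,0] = -25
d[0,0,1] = -65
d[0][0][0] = -9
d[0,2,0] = 30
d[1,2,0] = 29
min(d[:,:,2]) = -98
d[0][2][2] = 20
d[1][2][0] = 29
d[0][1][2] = -98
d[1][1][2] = 0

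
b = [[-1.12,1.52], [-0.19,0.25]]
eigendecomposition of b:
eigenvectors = [[-0.99, -0.81], [-0.17, -0.59]]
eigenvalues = [-0.86, -0.01]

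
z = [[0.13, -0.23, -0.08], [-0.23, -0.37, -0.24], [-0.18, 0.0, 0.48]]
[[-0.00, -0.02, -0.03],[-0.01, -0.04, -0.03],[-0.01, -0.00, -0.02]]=z @ [[0.02,-0.00,-0.01], [0.03,0.11,0.13], [-0.01,-0.01,-0.05]]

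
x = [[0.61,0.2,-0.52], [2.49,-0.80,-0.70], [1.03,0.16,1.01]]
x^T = [[0.61, 2.49, 1.03], [0.20, -0.80, 0.16], [-0.52, -0.7, 1.01]]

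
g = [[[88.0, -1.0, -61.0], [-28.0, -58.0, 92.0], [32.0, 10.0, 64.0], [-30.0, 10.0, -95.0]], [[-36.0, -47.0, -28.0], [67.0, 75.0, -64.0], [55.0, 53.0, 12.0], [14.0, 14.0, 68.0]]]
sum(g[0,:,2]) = 0.0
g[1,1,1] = 75.0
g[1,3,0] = 14.0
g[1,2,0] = 55.0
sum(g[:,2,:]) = 226.0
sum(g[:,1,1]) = 17.0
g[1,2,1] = 53.0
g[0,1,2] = 92.0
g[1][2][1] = 53.0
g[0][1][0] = -28.0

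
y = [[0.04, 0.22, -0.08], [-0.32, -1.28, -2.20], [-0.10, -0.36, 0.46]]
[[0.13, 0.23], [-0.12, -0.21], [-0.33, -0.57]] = y @ [[0.78,  1.33], [0.36,  0.62], [-0.27,  -0.46]]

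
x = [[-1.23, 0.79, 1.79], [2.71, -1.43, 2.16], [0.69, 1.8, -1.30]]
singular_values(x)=[3.91, 2.59, 1.68]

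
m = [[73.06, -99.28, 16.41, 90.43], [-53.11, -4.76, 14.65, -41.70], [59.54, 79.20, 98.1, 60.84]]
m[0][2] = 16.41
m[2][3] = 60.84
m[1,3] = -41.7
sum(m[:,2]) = 129.16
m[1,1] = -4.76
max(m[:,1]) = 79.2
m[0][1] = -99.28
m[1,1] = -4.76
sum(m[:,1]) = -24.840000000000003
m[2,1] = 79.2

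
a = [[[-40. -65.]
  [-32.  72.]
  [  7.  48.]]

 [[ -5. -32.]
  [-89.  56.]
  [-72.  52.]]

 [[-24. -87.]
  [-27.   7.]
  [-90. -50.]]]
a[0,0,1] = -65.0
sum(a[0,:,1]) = 55.0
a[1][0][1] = -32.0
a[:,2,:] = [[7.0, 48.0], [-72.0, 52.0], [-90.0, -50.0]]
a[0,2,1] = 48.0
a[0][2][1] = 48.0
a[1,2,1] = 52.0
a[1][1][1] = 56.0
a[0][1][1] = 72.0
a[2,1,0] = -27.0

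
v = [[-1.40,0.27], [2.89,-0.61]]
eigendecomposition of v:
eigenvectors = [[-0.43, -0.19], [0.90, -0.98]]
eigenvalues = [-1.97, -0.04]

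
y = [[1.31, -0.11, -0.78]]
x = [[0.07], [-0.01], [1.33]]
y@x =[[-0.94]]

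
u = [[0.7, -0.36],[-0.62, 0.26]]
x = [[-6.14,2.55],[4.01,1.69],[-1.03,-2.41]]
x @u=[[-5.88,2.87], [1.76,-1.0], [0.77,-0.26]]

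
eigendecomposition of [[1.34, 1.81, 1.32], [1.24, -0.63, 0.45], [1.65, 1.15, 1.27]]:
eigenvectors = [[-0.68,-0.45,0.54], [-0.28,-0.28,-0.84], [-0.68,0.85,0.03]]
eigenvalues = [3.41, 0.0, -1.43]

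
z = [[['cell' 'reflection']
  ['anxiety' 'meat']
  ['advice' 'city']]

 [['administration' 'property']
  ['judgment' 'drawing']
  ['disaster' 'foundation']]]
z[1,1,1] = 'drawing'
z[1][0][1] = 'property'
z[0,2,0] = 'advice'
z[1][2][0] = 'disaster'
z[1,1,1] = 'drawing'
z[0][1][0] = 'anxiety'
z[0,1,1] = 'meat'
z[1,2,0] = 'disaster'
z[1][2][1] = 'foundation'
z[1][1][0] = 'judgment'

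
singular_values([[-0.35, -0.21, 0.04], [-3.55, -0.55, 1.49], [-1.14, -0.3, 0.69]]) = [4.13, 0.21, 0.19]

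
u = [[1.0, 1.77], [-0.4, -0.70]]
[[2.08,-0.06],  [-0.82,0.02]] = u @[[-0.08,  0.03], [1.22,  -0.05]]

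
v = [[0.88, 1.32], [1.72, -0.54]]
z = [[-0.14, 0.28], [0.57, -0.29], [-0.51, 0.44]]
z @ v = [[0.36,  -0.34], [0.0,  0.91], [0.31,  -0.91]]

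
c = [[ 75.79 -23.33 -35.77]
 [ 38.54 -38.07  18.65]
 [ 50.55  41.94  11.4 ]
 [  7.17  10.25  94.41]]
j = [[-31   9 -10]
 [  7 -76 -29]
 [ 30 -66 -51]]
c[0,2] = -35.77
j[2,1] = -66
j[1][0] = 7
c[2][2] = 11.4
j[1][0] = 7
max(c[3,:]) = 94.41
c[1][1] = -38.07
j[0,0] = -31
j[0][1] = 9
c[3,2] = 94.41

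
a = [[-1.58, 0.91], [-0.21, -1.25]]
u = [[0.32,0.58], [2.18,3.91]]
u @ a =[[-0.63, -0.43], [-4.27, -2.9]]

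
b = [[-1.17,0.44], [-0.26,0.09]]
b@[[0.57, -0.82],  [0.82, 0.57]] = [[-0.31, 1.21], [-0.07, 0.26]]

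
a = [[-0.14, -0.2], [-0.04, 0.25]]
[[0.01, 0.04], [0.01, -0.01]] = a @ [[-0.10, -0.14], [0.01, -0.08]]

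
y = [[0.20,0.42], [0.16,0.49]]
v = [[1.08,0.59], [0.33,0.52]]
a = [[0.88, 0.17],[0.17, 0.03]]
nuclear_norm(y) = 0.74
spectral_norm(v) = 1.35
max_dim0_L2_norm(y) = 0.65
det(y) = 0.03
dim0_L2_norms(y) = [0.26, 0.65]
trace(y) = 0.69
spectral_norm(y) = 0.69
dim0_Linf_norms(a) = [0.88, 0.17]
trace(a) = 0.91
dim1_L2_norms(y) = [0.47, 0.52]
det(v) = 0.37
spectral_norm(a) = 0.91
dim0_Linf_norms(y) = [0.2, 0.49]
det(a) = -0.00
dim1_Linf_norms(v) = [1.08, 0.52]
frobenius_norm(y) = 0.69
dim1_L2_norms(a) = [0.9, 0.17]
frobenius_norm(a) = 0.91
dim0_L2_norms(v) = [1.13, 0.79]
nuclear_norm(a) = 0.92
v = y + a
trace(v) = 1.60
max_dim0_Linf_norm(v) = 1.08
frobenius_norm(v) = 1.38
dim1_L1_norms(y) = [0.62, 0.65]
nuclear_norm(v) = 1.62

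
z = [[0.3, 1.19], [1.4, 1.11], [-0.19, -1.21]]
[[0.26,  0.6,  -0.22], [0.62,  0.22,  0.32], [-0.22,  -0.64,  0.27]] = z @ [[0.34, -0.3, 0.47],[0.13, 0.58, -0.30]]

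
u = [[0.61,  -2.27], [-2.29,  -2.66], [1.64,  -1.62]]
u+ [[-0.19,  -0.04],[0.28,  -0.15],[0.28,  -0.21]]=[[0.42,-2.31],[-2.01,-2.81],[1.92,-1.83]]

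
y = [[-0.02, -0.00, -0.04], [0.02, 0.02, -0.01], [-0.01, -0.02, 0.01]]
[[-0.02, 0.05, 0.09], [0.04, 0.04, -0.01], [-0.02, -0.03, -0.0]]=y @ [[1.92, 1.16, -1.14], [-0.01, 0.02, -0.05], [-0.48, -1.76, -1.63]]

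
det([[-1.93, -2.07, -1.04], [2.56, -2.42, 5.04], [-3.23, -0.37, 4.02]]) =79.292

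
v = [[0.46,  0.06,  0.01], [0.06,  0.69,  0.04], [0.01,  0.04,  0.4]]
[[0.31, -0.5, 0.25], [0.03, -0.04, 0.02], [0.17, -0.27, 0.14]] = v @ [[0.66,-1.08,0.55], [-0.04,0.07,-0.04], [0.41,-0.66,0.34]]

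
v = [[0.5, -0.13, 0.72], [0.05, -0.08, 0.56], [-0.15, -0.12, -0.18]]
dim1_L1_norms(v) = [1.35, 0.69, 0.45]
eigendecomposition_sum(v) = [[0.39+0.00j, -0.20+0.00j, (0.31-0j)],[-0.07+0.00j, (0.04-0j), -0.06+0.00j],[-0.09+0.00j, 0.05-0.00j, (-0.07+0j)]] + [[0.06-0.01j, (0.04+0.1j), 0.20-0.11j], [0.06+0.05j, -0.06+0.14j, 0.31+0.08j], [-0.03+0.04j, (-0.08-0.04j), (-0.05+0.19j)]] + [[(0.06+0.01j), (0.04-0.1j), 0.20+0.11j], [(0.06-0.05j), -0.06-0.14j, 0.31-0.08j], [(-0.03-0.04j), (-0.08+0.04j), (-0.05-0.19j)]]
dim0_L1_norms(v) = [0.7, 0.33, 1.46]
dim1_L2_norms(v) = [0.89, 0.57, 0.26]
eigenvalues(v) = [(0.35+0j), (-0.06+0.32j), (-0.06-0.32j)]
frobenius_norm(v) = 1.08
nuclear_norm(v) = 1.44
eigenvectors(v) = [[(-0.96+0j), -0.38+0.36j, -0.38-0.36j], [(0.18+0j), (-0.72+0j), (-0.72-0j)], [(0.23+0j), -0.45j, 0.00+0.45j]]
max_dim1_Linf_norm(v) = 0.72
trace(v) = 0.24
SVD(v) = [[-0.84, 0.43, 0.33], [-0.50, -0.85, -0.18], [0.2, -0.32, 0.93]] @ diag([1.0459473160452346, 0.24978685221850006, 0.14387751914924915]) @ [[-0.45,0.12,-0.88], [0.88,0.20,-0.43], [0.13,-0.97,-0.20]]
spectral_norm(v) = 1.05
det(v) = 0.04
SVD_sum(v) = [[0.4, -0.11, 0.78], [0.24, -0.06, 0.46], [-0.10, 0.03, -0.19]] + [[0.09, 0.02, -0.05],  [-0.19, -0.04, 0.09],  [-0.07, -0.02, 0.03]] + [[0.01,-0.05,-0.01], [-0.00,0.03,0.01], [0.02,-0.13,-0.03]]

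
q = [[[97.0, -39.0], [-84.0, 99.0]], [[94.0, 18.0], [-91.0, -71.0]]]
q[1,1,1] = -71.0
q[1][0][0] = 94.0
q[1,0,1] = 18.0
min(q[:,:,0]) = -91.0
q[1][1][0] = -91.0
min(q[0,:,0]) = -84.0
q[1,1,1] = -71.0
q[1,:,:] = [[94.0, 18.0], [-91.0, -71.0]]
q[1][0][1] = 18.0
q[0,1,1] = 99.0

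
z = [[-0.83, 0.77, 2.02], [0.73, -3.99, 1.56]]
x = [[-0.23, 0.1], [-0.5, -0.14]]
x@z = [[0.26, -0.58, -0.31], [0.31, 0.17, -1.23]]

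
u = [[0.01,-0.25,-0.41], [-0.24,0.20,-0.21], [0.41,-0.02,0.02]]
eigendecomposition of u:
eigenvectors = [[-0.13+0.63j,(-0.13-0.63j),(-0.24+0j)], [-0.14+0.37j,-0.14-0.37j,(0.9+0j)], [0.65+0.00j,(0.65-0j),-0.36+0.00j]]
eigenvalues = [(-0.06+0.38j), (-0.06-0.38j), (0.35+0j)]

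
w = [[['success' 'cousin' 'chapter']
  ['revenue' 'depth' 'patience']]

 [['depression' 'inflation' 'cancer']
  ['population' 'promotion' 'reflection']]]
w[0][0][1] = 'cousin'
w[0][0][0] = 'success'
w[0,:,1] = ['cousin', 'depth']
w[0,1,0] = 'revenue'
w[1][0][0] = 'depression'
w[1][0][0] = 'depression'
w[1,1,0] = 'population'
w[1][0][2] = 'cancer'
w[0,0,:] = ['success', 'cousin', 'chapter']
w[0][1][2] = 'patience'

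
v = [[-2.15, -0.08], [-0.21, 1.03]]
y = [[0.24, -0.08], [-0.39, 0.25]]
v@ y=[[-0.48, 0.15], [-0.45, 0.27]]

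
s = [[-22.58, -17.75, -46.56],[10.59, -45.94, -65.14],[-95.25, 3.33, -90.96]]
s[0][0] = -22.58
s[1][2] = -65.14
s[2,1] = 3.33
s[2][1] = 3.33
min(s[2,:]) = -95.25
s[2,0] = -95.25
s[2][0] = -95.25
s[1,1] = -45.94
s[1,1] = -45.94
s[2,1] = 3.33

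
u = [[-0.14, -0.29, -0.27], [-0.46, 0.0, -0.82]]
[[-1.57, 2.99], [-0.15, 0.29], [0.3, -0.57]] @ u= [[-1.16, 0.46, -2.03], [-0.11, 0.04, -0.2], [0.22, -0.09, 0.39]]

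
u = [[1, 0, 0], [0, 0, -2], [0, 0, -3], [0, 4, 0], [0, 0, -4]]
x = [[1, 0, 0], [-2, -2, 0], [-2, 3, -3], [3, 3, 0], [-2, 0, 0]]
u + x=[[2, 0, 0], [-2, -2, -2], [-2, 3, -6], [3, 7, 0], [-2, 0, -4]]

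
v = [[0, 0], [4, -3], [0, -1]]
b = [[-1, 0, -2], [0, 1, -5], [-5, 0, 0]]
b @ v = [[0, 2], [4, 2], [0, 0]]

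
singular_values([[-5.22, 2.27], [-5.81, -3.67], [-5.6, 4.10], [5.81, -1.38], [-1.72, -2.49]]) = [11.51, 6.34]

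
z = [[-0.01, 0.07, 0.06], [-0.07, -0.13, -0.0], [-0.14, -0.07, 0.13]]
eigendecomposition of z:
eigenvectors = [[-0.53, -0.73, 0.67], [0.2, 0.4, -0.71], [-0.82, -0.56, 0.23]]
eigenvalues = [0.06, -0.0, -0.06]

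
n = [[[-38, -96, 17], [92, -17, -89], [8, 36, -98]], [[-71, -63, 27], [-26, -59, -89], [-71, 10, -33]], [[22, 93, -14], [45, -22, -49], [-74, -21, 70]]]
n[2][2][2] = 70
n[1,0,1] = -63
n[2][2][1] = -21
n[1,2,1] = 10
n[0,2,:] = [8, 36, -98]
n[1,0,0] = -71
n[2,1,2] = -49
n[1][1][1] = -59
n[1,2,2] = -33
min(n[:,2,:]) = -98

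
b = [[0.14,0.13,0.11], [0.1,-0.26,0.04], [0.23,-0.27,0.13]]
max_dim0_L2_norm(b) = 0.4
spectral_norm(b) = 0.46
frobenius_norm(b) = 0.52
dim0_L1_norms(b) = [0.47, 0.66, 0.28]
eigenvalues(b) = [0.29, 0.0, -0.28]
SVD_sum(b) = [[0.0, -0.00, 0.0], [0.14, -0.22, 0.08], [0.2, -0.3, 0.10]] + [[0.14, 0.13, 0.11], [-0.04, -0.04, -0.04], [0.03, 0.03, 0.03]] + [[0.00, 0.00, -0.00],  [0.00, 0.0, -0.0],  [-0.0, -0.00, 0.0]]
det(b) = -0.00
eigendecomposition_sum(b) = [[0.17, -0.02, 0.12], [0.04, -0.00, 0.03], [0.18, -0.02, 0.12]] + [[0.0,0.0,-0.00], [0.00,0.0,-0.0], [-0.00,-0.0,0.00]] + [[-0.03, 0.15, -0.01], [0.06, -0.26, 0.01], [0.05, -0.25, 0.01]]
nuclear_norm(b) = 0.70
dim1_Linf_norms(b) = [0.14, 0.26, 0.27]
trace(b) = 0.01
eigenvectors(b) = [[-0.69, -0.57, 0.38], [-0.18, -0.09, -0.66], [-0.7, 0.82, -0.65]]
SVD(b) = [[-0.0, 0.93, -0.37], [-0.59, -0.30, -0.75], [-0.81, 0.22, 0.55]] @ diag([0.46297473602690076, 0.23696721352811975, 0.0009661850444544139]) @ [[-0.53, 0.80, -0.28], [0.63, 0.59, 0.5], [-0.57, -0.09, 0.82]]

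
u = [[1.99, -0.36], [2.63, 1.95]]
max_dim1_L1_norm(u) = 4.58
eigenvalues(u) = [(1.97+0.97j), (1.97-0.97j)]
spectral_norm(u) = 3.61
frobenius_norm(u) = 3.85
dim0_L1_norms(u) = [4.62, 2.31]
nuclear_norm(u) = 4.95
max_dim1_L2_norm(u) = 3.27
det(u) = 4.83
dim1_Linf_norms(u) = [1.99, 2.63]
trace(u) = 3.94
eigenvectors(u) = [[0.01+0.35j,(0.01-0.35j)], [(0.94+0j),(0.94-0j)]]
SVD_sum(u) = [[1.47, 0.71], [2.89, 1.41]] + [[0.52, -1.07], [-0.26, 0.54]]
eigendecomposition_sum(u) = [[(0.99+0.47j), (-0.18+0.36j)], [(1.32-2.66j), (0.98+0.51j)]] + [[1.00-0.47j, (-0.18-0.36j)],[1.32+2.66j, 0.97-0.51j]]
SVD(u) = [[-0.45,-0.89], [-0.89,0.45]] @ diag([3.608215825441952, 1.3378634298874648]) @ [[-0.9, -0.44],  [-0.44, 0.9]]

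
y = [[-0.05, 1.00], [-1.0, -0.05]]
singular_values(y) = [1.0, 1.0]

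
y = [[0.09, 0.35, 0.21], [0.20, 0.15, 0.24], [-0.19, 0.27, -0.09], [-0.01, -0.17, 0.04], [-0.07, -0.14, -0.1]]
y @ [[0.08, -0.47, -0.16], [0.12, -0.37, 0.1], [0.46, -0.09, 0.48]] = [[0.15, -0.19, 0.12], [0.14, -0.17, 0.1], [-0.02, -0.00, 0.01], [-0.0, 0.06, 0.0], [-0.07, 0.09, -0.05]]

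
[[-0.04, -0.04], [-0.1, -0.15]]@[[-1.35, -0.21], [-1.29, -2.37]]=[[0.11, 0.1], [0.33, 0.38]]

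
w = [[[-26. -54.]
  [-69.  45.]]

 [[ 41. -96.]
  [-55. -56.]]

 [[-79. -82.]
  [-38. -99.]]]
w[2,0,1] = -82.0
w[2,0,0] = -79.0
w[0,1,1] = 45.0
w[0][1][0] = -69.0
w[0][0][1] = -54.0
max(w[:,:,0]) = 41.0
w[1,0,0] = 41.0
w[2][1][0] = -38.0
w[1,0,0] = 41.0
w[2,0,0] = -79.0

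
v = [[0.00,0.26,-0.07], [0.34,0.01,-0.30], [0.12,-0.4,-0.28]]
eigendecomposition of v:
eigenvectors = [[0.14, -0.68, -0.56],[-0.53, 0.1, -0.76],[-0.84, -0.73, 0.35]]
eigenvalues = [-0.55, -0.11, 0.4]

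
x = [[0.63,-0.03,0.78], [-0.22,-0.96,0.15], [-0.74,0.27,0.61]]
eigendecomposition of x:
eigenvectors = [[0.71+0.00j, 0.71-0.00j, (-0.08+0j)], [-0.05+0.09j, (-0.05-0.09j), -0.99+0.00j], [(0.01+0.7j), (0.01-0.7j), (0.13+0j)]]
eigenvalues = [(0.64+0.77j), (0.64-0.77j), (-1+0j)]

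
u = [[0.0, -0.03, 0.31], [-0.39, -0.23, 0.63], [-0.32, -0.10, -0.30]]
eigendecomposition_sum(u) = [[(-0+0j), 0j, (-0+0j)],[0.01-0.00j, (-0-0j), 0.00-0.00j],[-0j, (-0-0j), 0.00-0.00j]] + [[0.11j, -0.02+0.04j, 0.16+0.04j], [(-0.2+0.28j), (-0.11+0.08j), 0.31+0.38j], [(-0.16-0.07j), -0.05-0.05j, (-0.15+0.2j)]] + [[0.00-0.11j, -0.02-0.04j, (0.16-0.04j)], [-0.20-0.28j, (-0.11-0.08j), 0.31-0.38j], [-0.16+0.07j, -0.05+0.05j, (-0.15-0.2j)]]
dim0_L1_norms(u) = [0.71, 0.36, 1.24]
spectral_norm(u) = 0.83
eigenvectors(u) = [[-0.38+0.00j, -0.23+0.17j, -0.23-0.17j], [0.92+0.00j, -0.86+0.00j, (-0.86-0j)], [(0.1+0j), (-0.1-0.42j), -0.10+0.42j]]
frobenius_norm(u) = 0.95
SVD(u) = [[0.34, -0.28, 0.90], [0.93, 0.25, -0.28], [-0.14, 0.93, 0.34]] @ diag([0.8263619766572791, 0.46735076435909306, 0.0030243326612678853]) @ [[-0.38, -0.25, 0.89], [-0.84, -0.3, -0.45], [-0.38, 0.92, 0.10]]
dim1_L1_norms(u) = [0.34, 1.25, 0.72]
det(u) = -0.00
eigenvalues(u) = [(-0.01+0j), (-0.26+0.38j), (-0.26-0.38j)]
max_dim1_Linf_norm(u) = 0.63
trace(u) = -0.53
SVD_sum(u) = [[-0.11, -0.07, 0.25], [-0.29, -0.19, 0.68], [0.05, 0.03, -0.11]] + [[0.11, 0.04, 0.06], [-0.1, -0.03, -0.05], [-0.37, -0.13, -0.19]] + [[-0.00,0.00,0.0],[0.00,-0.0,-0.00],[-0.0,0.0,0.00]]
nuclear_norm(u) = 1.30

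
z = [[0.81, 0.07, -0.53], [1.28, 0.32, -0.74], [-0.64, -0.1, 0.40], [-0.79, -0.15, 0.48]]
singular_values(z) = [2.16, 0.13, 0.0]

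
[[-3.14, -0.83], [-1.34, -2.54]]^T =[[-3.14,-1.34], [-0.83,-2.54]]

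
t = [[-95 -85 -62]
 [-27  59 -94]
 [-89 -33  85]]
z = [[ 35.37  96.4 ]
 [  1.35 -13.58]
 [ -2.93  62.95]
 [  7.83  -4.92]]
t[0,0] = -95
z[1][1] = -13.58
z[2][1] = 62.95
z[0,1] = 96.4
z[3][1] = -4.92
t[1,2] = -94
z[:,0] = [35.37, 1.35, -2.93, 7.83]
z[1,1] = -13.58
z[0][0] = 35.37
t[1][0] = -27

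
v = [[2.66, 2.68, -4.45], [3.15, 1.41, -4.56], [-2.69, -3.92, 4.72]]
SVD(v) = [[-0.56, 0.03, 0.83], [-0.53, -0.78, -0.33], [0.63, -0.63, 0.45]] @ diag([10.434860914679852, 1.6595314529926348, 0.07233980795487706]) @ [[-0.47, -0.45, 0.76], [-0.41, 0.87, 0.27], [-0.78, -0.18, -0.59]]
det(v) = 1.25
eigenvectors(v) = [[-0.56,-0.77,0.06], [-0.53,-0.21,0.83], [0.64,-0.60,0.56]]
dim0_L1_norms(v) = [8.5, 8.01, 13.73]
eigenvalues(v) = [10.29, -0.09, -1.42]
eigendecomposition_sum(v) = [[2.68, 2.74, -4.38], [2.53, 2.59, -4.14], [-3.07, -3.14, 5.03]] + [[-0.07, 0.03, -0.03],[-0.02, 0.01, -0.01],[-0.05, 0.02, -0.03]] + [[0.05, -0.09, -0.03], [0.64, -1.19, -0.42], [0.43, -0.80, -0.28]]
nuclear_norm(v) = 12.17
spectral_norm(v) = 10.43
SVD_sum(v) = [[2.73, 2.65, -4.43],  [2.6, 2.53, -4.23],  [-3.09, -3.00, 5.02]] + [[-0.02, 0.04, 0.01], [0.53, -1.12, -0.35], [0.43, -0.91, -0.28]] + [[-0.05, -0.01, -0.04], [0.02, 0.00, 0.01], [-0.03, -0.01, -0.02]]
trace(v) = 8.79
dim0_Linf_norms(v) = [3.15, 3.92, 4.72]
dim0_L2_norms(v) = [4.92, 4.95, 7.93]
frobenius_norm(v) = 10.57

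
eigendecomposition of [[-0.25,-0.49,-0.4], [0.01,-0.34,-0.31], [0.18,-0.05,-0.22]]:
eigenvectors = [[(-0.83+0j), -0.83-0.00j, 0.39+0.00j],[-0.34+0.22j, -0.34-0.22j, -0.67+0.00j],[0.15+0.36j, (0.15-0.36j), 0.63+0.00j]]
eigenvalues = [(-0.38+0.3j), (-0.38-0.3j), (-0.05+0j)]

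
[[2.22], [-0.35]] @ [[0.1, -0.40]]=[[0.22, -0.89],[-0.03, 0.14]]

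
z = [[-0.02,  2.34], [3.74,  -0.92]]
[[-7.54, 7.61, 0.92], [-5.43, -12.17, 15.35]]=z@[[-2.25, -2.46, 4.21], [-3.24, 3.23, 0.43]]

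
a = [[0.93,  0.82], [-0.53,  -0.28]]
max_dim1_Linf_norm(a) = 0.93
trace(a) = 0.65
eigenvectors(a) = [[(0.78+0j), (0.78-0j)], [-0.58+0.25j, (-0.58-0.25j)]]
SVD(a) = [[-0.90, 0.43], [0.43, 0.9]] @ diag([1.3712996293923214, 0.12703277698484844]) @ [[-0.78, -0.63],[-0.63, 0.78]]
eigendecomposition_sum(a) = [[(0.47-0.24j), (0.41-0.51j)], [-0.26+0.33j, -0.14+0.51j]] + [[0.47+0.24j,(0.41+0.51j)], [-0.26-0.33j,(-0.14-0.51j)]]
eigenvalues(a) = [(0.32+0.26j), (0.32-0.26j)]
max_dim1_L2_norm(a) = 1.24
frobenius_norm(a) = 1.38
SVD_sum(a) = [[0.96, 0.78],[-0.46, -0.37]] + [[-0.03, 0.04], [-0.07, 0.09]]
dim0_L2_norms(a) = [1.07, 0.87]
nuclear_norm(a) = 1.50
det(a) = 0.17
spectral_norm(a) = 1.37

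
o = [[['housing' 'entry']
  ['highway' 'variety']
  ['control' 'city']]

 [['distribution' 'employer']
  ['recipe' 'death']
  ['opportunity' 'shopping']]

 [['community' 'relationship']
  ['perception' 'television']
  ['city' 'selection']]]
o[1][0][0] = 'distribution'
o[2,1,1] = 'television'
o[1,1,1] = 'death'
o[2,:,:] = [['community', 'relationship'], ['perception', 'television'], ['city', 'selection']]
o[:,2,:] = [['control', 'city'], ['opportunity', 'shopping'], ['city', 'selection']]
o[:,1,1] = ['variety', 'death', 'television']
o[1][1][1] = 'death'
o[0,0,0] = 'housing'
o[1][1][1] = 'death'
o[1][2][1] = 'shopping'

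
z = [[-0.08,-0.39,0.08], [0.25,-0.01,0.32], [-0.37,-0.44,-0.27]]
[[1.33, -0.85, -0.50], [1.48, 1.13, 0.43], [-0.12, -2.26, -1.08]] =z @ [[1.96, 1.24, -3.16], [-3.21, 2.47, 2.73], [2.98, 2.64, 3.90]]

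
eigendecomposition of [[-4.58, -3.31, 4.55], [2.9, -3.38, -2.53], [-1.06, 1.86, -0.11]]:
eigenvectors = [[(0.77+0j), 0.77-0.00j, 0.72+0.00j], [-0.21-0.53j, (-0.21+0.53j), 0.14+0.00j], [(0.01+0.29j), 0.01-0.29j, 0.69+0.00j]]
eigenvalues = [(-3.61+4.04j), (-3.61-4.04j), (-0.85+0j)]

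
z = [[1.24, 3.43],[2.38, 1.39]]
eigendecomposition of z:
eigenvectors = [[-0.78, -0.76], [0.63, -0.65]]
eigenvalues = [-1.54, 4.17]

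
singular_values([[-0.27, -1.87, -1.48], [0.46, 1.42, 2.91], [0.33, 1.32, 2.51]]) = [4.88, 0.9, 0.05]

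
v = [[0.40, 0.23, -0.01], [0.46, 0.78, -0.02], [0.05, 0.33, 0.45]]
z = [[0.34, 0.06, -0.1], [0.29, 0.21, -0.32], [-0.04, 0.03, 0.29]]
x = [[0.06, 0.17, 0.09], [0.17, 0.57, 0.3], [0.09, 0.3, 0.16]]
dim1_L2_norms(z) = [0.36, 0.48, 0.29]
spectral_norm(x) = 0.78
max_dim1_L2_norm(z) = 0.48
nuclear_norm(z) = 0.98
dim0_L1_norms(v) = [0.91, 1.34, 0.48]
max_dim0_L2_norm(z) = 0.45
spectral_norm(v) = 1.05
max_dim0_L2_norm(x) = 0.67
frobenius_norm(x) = 0.78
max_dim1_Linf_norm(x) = 0.57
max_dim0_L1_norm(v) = 1.34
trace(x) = 0.79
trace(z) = 0.84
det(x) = 0.00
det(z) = 0.02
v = z + x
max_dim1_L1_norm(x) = 1.04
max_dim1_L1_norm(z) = 0.82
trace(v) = 1.63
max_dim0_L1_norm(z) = 0.71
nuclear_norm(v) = 1.70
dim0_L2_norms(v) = [0.61, 0.88, 0.45]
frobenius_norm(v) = 1.16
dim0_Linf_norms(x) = [0.17, 0.57, 0.3]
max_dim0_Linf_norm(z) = 0.34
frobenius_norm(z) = 0.67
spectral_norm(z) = 0.61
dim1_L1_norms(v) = [0.64, 1.26, 0.83]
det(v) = 0.09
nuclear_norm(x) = 0.79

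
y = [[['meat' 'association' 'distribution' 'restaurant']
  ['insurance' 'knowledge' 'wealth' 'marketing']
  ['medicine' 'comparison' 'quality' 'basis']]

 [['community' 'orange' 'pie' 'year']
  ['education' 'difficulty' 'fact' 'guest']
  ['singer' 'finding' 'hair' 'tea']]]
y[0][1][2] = 'wealth'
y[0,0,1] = 'association'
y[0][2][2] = 'quality'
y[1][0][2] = 'pie'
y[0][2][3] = 'basis'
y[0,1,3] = 'marketing'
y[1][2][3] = 'tea'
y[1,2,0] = 'singer'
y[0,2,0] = 'medicine'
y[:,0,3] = ['restaurant', 'year']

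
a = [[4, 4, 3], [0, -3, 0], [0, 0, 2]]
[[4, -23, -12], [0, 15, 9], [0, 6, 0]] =a @ [[1, -3, 0], [0, -5, -3], [0, 3, 0]]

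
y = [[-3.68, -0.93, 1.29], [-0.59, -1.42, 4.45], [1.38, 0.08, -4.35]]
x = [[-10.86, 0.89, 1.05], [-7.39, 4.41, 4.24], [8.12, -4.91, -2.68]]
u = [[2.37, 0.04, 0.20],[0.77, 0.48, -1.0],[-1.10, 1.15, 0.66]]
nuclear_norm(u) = 5.11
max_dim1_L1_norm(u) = 2.91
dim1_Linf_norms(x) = [10.86, 7.39, 8.12]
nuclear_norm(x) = 22.52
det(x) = -84.22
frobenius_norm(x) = 17.58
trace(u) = 3.51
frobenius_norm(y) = 7.69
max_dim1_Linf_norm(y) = 4.45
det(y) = -22.28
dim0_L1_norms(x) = [26.37, 10.21, 7.97]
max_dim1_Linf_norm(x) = 10.86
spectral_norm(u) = 2.78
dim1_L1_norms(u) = [2.61, 2.25, 2.91]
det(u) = 3.78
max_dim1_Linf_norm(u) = 2.37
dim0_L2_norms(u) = [2.72, 1.25, 1.21]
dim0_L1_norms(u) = [4.24, 1.67, 1.86]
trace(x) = -9.13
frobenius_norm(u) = 3.23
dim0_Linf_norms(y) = [3.68, 1.42, 4.45]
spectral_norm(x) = 16.98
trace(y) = -9.45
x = y @ u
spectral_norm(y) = 6.93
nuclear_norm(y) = 11.11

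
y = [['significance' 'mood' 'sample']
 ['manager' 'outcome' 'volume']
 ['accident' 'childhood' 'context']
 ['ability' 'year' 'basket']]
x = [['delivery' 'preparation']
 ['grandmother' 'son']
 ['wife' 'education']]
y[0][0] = 'significance'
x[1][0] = 'grandmother'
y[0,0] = 'significance'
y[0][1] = 'mood'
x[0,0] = 'delivery'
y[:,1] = ['mood', 'outcome', 'childhood', 'year']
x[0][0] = 'delivery'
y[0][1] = 'mood'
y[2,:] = ['accident', 'childhood', 'context']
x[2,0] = 'wife'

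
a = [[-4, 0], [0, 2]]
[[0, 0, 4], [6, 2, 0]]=a @ [[0, 0, -1], [3, 1, 0]]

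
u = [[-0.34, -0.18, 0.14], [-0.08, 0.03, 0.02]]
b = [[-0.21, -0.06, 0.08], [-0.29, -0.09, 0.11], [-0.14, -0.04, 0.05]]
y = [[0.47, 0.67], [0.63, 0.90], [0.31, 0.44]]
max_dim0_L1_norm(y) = 2.01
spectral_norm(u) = 0.41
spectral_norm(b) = 0.43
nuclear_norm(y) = 1.47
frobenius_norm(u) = 0.42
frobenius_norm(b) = 0.43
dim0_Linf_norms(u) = [0.34, 0.18, 0.14]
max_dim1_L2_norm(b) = 0.32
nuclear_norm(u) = 0.48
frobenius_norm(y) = 1.47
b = y @ u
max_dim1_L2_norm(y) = 1.1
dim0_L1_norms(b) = [0.64, 0.19, 0.24]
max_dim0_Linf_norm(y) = 0.9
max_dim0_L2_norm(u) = 0.35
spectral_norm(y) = 1.47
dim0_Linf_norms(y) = [0.63, 0.9]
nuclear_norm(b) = 0.43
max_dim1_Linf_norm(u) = 0.34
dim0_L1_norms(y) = [1.41, 2.01]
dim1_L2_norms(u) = [0.41, 0.09]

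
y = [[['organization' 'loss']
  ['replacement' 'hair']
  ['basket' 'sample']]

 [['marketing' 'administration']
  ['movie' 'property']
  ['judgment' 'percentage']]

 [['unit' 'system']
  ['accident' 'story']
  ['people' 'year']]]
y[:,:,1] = [['loss', 'hair', 'sample'], ['administration', 'property', 'percentage'], ['system', 'story', 'year']]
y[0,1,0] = 'replacement'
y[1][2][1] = 'percentage'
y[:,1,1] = ['hair', 'property', 'story']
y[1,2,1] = 'percentage'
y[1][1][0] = 'movie'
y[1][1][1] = 'property'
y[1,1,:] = ['movie', 'property']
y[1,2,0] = 'judgment'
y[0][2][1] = 'sample'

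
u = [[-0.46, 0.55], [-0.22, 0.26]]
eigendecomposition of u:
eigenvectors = [[-0.90, -0.77], [-0.44, -0.64]]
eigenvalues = [-0.19, -0.01]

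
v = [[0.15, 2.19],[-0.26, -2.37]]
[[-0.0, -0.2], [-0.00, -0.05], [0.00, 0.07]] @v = [[0.05, 0.47], [0.01, 0.12], [-0.02, -0.17]]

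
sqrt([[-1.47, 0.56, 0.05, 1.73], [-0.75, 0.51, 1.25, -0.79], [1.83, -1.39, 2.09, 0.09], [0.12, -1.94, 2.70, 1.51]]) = [[-0.03, 0.59, -0.57, 1.07], [-0.84, 1.10, 0.26, 0.06], [0.70, -0.68, 1.68, -0.19], [-0.53, -0.42, 0.79, 1.5]]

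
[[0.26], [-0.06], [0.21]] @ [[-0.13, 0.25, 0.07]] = [[-0.03, 0.06, 0.02],[0.01, -0.02, -0.0],[-0.03, 0.05, 0.01]]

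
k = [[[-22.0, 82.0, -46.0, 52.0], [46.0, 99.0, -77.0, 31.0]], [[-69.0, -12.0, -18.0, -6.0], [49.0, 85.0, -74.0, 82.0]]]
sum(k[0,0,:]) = 66.0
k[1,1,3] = 82.0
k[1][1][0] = 49.0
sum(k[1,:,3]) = 76.0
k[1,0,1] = -12.0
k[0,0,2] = -46.0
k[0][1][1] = 99.0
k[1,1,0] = 49.0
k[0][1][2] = -77.0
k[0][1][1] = 99.0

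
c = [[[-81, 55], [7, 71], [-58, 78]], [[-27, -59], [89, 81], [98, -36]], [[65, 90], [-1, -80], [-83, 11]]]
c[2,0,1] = 90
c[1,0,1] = -59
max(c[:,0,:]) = 90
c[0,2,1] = 78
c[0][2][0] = -58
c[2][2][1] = 11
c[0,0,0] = -81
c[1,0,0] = -27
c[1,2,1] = -36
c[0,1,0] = 7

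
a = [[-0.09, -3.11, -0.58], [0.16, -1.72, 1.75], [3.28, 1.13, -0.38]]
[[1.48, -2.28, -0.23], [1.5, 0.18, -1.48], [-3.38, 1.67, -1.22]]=a@ [[-0.8, 0.38, -0.51], [-0.53, 0.60, 0.20], [0.41, 0.66, -0.6]]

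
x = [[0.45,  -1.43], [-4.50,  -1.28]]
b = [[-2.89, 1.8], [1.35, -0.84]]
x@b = [[-3.23, 2.01], [11.28, -7.02]]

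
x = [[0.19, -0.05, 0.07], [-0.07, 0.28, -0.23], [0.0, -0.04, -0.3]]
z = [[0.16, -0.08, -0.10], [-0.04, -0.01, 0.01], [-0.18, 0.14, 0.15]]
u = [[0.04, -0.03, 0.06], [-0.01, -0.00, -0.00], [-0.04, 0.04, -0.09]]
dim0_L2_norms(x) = [0.2, 0.29, 0.38]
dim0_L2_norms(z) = [0.24, 0.16, 0.18]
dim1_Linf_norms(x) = [0.19, 0.28, 0.3]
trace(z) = 0.30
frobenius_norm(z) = 0.34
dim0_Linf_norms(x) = [0.19, 0.28, 0.3]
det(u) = 0.00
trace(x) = 0.17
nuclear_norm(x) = 0.83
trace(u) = -0.05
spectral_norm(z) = 0.34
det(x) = -0.02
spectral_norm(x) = 0.44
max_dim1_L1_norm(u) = 0.17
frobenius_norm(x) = 0.52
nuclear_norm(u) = 0.15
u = z @ x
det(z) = -0.00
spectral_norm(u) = 0.13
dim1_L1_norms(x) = [0.31, 0.58, 0.34]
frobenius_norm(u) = 0.13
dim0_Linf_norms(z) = [0.18, 0.14, 0.15]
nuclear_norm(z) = 0.39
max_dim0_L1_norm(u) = 0.15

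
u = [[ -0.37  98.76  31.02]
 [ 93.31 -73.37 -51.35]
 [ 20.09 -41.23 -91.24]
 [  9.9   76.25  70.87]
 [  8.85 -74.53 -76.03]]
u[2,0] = 20.09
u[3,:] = [9.9, 76.25, 70.87]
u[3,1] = 76.25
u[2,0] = 20.09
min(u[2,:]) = -91.24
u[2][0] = 20.09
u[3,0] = 9.9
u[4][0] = 8.85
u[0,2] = 31.02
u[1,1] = -73.37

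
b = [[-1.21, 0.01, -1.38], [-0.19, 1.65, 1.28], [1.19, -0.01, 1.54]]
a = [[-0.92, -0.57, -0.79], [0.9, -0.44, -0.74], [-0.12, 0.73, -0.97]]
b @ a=[[1.29, -0.32, 2.29], [1.51, 0.32, -2.31], [-1.29, 0.45, -2.43]]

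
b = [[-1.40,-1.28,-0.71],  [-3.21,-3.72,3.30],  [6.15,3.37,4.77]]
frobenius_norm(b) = 10.54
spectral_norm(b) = 9.07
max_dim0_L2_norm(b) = 7.08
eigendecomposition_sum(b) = [[-1.0, -0.95, 0.23], [-4.62, -4.41, 1.06], [2.04, 1.95, -0.47]] + [[0.46, -0.05, 0.11], [-0.54, 0.06, -0.13], [-0.24, 0.03, -0.06]] + [[-0.86,-0.28,-1.05], [1.95,0.63,2.38], [4.35,1.4,5.30]]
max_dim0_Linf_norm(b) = 6.15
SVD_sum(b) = [[-1.55, -1.03, -0.74], [-2.47, -1.63, -1.17], [6.4, 4.24, 3.04]] + [[-0.02,  -0.05,  0.10], [-0.73,  -2.11,  4.46], [-0.28,  -0.82,  1.75]] + [[0.17,-0.21,-0.07],[-0.02,0.02,0.01],[0.03,-0.04,-0.01]]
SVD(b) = [[-0.22, -0.02, 0.98],[-0.35, -0.93, -0.1],[0.91, -0.36, 0.20]] @ diag([9.070211213718064, 5.358992941018514, 0.28242378911285737]) @ [[0.78, 0.51, 0.37], [0.15, 0.42, -0.89], [0.61, -0.75, -0.25]]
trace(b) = -0.35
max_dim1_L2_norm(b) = 8.48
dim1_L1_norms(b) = [3.39, 10.23, 14.29]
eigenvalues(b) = [-5.87, 0.46, 5.06]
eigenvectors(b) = [[0.19, 0.62, -0.18], [0.90, -0.72, 0.4], [-0.4, -0.32, 0.9]]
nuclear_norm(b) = 14.71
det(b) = -13.73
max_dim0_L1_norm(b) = 10.76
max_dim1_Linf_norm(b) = 6.15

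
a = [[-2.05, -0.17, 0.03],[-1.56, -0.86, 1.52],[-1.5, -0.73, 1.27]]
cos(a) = [[-0.49, -0.16, 0.1], [-0.73, 1.09, -0.3], [-0.75, 0.06, 0.75]]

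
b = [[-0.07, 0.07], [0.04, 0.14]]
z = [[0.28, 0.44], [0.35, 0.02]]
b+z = [[0.21, 0.51],[0.39, 0.16]]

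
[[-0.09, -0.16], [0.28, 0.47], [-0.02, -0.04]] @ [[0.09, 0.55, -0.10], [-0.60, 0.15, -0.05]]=[[0.09, -0.07, 0.02], [-0.26, 0.22, -0.05], [0.02, -0.02, 0.00]]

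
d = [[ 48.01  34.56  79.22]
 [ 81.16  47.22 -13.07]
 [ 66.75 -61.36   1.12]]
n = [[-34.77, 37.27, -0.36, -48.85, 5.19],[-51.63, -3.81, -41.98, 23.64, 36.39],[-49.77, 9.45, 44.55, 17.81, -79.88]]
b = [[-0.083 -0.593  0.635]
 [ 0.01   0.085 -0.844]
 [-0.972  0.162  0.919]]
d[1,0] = 81.16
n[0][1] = 37.27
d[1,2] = -13.07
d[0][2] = 79.22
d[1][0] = 81.16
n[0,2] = -0.36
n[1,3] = 23.64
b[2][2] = 0.919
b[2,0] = -0.972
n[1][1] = -3.81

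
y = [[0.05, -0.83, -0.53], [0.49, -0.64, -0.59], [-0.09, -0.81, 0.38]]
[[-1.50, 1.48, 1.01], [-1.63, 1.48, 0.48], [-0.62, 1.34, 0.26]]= y@[[-0.73, 0.77, -1.06], [1.23, -1.74, -0.66], [0.83, 0.01, -0.98]]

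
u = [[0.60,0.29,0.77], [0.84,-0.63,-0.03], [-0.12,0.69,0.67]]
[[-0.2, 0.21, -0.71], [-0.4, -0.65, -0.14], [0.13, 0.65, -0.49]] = u @ [[-0.42, -0.5, -0.42], [0.08, 0.34, -0.32], [0.04, 0.53, -0.48]]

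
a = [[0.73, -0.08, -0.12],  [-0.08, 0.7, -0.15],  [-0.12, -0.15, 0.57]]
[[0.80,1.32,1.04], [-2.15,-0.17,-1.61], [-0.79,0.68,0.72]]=a @ [[0.34, 2.13, 1.39],  [-3.51, 0.37, -1.91],  [-2.24, 1.73, 1.05]]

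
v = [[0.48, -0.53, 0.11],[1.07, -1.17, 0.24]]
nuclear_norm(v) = 1.76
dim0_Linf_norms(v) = [1.07, 1.17, 0.24]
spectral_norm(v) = 1.76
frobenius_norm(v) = 1.76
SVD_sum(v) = [[0.48, -0.53, 0.11], [1.07, -1.17, 0.24]] + [[-0.0, -0.00, 0.0],[0.00, 0.00, -0.0]]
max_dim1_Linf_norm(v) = 1.17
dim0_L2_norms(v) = [1.17, 1.28, 0.26]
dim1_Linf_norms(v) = [0.53, 1.17]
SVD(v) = [[-0.41, -0.91],[-0.91, 0.41]] @ diag([1.7592008068854355, 0.003538510086301863]) @ [[-0.67, 0.73, -0.15], [0.71, 0.55, -0.44]]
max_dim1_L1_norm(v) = 2.48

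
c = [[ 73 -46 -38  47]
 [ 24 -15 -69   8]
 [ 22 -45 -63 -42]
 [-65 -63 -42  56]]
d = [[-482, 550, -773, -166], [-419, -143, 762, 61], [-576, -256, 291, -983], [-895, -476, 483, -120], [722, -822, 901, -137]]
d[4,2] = 901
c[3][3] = 56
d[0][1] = 550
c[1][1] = -15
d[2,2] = 291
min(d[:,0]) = -895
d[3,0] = -895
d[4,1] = -822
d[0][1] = 550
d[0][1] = 550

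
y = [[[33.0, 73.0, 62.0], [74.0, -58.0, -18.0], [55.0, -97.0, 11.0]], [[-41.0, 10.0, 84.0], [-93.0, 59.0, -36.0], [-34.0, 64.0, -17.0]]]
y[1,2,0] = -34.0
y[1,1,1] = 59.0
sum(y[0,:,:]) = 135.0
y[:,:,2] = [[62.0, -18.0, 11.0], [84.0, -36.0, -17.0]]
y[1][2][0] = -34.0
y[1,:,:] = [[-41.0, 10.0, 84.0], [-93.0, 59.0, -36.0], [-34.0, 64.0, -17.0]]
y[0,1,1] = -58.0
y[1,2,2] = -17.0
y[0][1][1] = -58.0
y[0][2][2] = 11.0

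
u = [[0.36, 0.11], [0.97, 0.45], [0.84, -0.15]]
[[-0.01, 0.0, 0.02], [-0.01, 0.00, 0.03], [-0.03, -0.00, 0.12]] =u @ [[-0.03, -0.0, 0.11], [0.05, 0.01, -0.17]]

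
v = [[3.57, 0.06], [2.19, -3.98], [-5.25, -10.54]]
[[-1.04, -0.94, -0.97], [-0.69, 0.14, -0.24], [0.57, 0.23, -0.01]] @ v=[[-0.68, 13.9],[-0.9, 1.93],[2.59, -0.78]]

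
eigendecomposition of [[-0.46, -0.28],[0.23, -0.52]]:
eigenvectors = [[(0.74+0j),  (0.74-0j)], [(0.08-0.67j),  (0.08+0.67j)]]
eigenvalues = [(-0.49+0.25j), (-0.49-0.25j)]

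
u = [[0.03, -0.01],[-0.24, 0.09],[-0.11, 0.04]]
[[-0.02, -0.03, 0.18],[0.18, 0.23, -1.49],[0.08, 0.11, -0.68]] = u @ [[-0.46,-1.36,5.67], [0.75,-1.03,-1.49]]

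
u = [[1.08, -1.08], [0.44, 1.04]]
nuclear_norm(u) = 2.61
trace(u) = 2.12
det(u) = 1.60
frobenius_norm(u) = 1.90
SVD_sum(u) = [[0.71,  -1.28], [-0.34,  0.61]] + [[0.37, 0.20],[0.78, 0.43]]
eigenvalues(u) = [(1.06+0.69j), (1.06-0.69j)]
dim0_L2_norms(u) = [1.17, 1.5]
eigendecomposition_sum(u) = [[(0.54+0.33j), (-0.54+0.83j)], [0.22-0.34j, 0.52+0.36j]] + [[0.54-0.33j, -0.54-0.83j],[0.22+0.34j, (0.52-0.36j)]]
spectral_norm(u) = 1.62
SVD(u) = [[-0.90, 0.43], [0.43, 0.90]] @ diag([1.6249249696920576, 0.9836761880168018]) @ [[-0.48, 0.87], [0.87, 0.48]]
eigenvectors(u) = [[(0.84+0j), 0.84-0.00j],  [0.02-0.54j, (0.02+0.54j)]]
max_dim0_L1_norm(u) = 2.12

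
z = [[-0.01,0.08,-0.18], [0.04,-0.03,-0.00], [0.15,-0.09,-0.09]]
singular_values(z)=[0.22, 0.18, 0.0]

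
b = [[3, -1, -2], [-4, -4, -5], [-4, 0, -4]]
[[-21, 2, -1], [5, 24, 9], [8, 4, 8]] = b@[[-5, -1, -1], [0, -5, 0], [3, 0, -1]]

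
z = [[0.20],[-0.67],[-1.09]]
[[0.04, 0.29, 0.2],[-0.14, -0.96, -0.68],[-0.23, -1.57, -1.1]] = z@[[0.21, 1.44, 1.01]]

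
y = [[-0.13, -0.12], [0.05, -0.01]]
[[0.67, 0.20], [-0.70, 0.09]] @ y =[[-0.08, -0.08], [0.10, 0.08]]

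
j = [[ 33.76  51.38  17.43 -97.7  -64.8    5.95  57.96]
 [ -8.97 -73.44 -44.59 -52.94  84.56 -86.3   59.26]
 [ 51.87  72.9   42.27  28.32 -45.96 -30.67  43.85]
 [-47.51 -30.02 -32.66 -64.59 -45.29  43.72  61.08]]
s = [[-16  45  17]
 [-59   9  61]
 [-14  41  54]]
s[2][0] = -14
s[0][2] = 17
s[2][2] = 54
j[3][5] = 43.72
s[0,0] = -16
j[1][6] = 59.26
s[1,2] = 61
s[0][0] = -16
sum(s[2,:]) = 81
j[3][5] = 43.72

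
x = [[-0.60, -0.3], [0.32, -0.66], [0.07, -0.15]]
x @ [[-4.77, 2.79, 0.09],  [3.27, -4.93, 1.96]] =[[1.88,-0.20,-0.64], [-3.68,4.15,-1.26], [-0.82,0.93,-0.29]]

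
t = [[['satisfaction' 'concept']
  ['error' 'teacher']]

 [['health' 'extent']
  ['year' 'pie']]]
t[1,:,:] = [['health', 'extent'], ['year', 'pie']]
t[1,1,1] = 'pie'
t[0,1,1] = 'teacher'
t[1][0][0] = 'health'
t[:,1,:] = [['error', 'teacher'], ['year', 'pie']]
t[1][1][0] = 'year'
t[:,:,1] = [['concept', 'teacher'], ['extent', 'pie']]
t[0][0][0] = 'satisfaction'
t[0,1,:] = ['error', 'teacher']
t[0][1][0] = 'error'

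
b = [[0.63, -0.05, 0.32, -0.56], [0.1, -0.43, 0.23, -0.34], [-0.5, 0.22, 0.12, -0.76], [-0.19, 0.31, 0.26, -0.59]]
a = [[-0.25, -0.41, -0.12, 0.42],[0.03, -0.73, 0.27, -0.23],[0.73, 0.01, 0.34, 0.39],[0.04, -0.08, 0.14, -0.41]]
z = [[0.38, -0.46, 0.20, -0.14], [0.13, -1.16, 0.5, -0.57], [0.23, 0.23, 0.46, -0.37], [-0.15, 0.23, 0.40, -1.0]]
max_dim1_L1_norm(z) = 2.36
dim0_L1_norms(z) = [0.89, 2.08, 1.56, 2.08]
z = b + a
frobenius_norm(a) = 1.44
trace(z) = -1.32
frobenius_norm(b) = 1.62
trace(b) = -0.27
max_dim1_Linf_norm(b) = 0.76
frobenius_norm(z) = 2.01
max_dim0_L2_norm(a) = 0.84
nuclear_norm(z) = 3.34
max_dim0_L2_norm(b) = 1.16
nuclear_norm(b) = 2.72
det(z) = 0.12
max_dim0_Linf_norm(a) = 0.73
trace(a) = -1.05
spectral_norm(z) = 1.59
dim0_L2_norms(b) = [0.83, 0.58, 0.49, 1.16]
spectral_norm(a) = 0.91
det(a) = -0.00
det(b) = -0.06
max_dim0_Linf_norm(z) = 1.16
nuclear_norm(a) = 2.49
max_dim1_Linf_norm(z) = 1.16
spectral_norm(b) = 1.26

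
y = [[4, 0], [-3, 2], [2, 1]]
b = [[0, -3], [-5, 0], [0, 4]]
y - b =[[4, 3], [2, 2], [2, -3]]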